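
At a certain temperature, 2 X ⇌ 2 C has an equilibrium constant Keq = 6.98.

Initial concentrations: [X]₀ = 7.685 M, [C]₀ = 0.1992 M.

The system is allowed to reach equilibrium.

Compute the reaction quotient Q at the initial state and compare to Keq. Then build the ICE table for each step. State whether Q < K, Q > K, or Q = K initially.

Q₀ = 6.7188e-04; Q < K (proceeds forward)

Q₀ = 6.7188e-04 vs Keq = 6.98 ⇒ Q<K, forward
Step 1:
                    X           C
  I             7.685      0.1992
  C             -5.52        5.52
  E             2.165       5.719
  solve Keq expr → x = 2.76; check Q = 6.98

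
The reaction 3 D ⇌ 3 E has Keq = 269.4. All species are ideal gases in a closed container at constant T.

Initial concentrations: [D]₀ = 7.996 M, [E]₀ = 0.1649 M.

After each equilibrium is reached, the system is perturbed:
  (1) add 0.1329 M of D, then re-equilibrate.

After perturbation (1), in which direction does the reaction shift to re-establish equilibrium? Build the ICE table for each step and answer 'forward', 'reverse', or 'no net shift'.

Q₀ = 8.7709e-06 vs Keq = 269.4 ⇒ Q<K, forward
Step 1:
                   D          E
  Initial      7.996     0.1649
  Change      -6.902      6.902
  Equil        1.094      7.067
  solve Keq expr → x = 2.301; check Q = 269.4
Then add 0.1329 M of D.
Step 2:
                   D          E
  Initial      1.227      7.067
  Change     -0.1151     0.1151
  Equil        1.112      7.182
  solve Keq expr → x = 0.03836; check Q = 269.4

Direction: forward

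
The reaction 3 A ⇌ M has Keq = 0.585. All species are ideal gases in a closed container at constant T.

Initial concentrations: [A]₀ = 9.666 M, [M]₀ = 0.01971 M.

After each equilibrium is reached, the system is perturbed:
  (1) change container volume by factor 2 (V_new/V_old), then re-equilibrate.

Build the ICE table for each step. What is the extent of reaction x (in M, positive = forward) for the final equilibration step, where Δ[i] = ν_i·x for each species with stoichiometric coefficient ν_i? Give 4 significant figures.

Q₀ = 2.1825e-05 vs Keq = 0.585 ⇒ Q<K, forward
Step 1:
                   A          M
  Initial      9.666    0.01971
  Change      -8.004      2.668
  Equil        1.662      2.688
  solve Keq expr → x = 2.668; check Q = 0.585
Then change container volume by factor 2 (V_new/V_old).
Step 2:
                   A          M
  Initial     0.8312      1.344
  Change      0.4386    -0.1462
  Equil         1.27      1.198
  solve Keq expr → x = -0.1462; check Q = 0.585

x = -0.1462 M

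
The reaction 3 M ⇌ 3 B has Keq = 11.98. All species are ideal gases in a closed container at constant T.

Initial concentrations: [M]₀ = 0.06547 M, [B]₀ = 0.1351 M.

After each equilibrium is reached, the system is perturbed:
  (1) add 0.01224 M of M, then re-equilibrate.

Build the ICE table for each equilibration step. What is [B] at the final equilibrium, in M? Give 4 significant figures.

[B]_eq = 0.1481 M

Q₀ = 8.787 vs Keq = 11.98 ⇒ Q<K, forward
Step 1:
                   M          B
  I          0.06547     0.1351
  C        -0.004472   0.004472
  E            0.061     0.1396
  solve Keq expr → x = 0.001491; check Q = 11.98
Then add 0.01224 M of M.
Step 2:
                   M          B
  I          0.07324     0.1396
  C        -0.008518   0.008518
  E          0.06472     0.1481
  solve Keq expr → x = 0.002839; check Q = 11.98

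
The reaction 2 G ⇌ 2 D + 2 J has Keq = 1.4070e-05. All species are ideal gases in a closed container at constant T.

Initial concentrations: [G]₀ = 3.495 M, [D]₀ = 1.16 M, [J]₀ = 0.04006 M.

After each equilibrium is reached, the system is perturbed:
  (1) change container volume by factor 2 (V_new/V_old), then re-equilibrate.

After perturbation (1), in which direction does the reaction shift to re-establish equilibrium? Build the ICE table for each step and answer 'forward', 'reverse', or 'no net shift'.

Q₀ = 1.7678e-04 vs Keq = 1.4070e-05 ⇒ Q>K, reverse
Step 1:
                   G          D          J
  Initial      3.495       1.16    0.04006
  Change     0.02838   -0.02838   -0.02838
  Equil        3.523      1.132    0.01168
  solve Keq expr → x = -0.01419; check Q = 1.4070e-05
Then change container volume by factor 2 (V_new/V_old).
Step 2:
                   G          D          J
  Initial      1.762     0.5658    0.00584
  Change   -0.005686   0.005686   0.005686
  Equil        1.756     0.5715    0.01153
  solve Keq expr → x = 0.002843; check Q = 1.4070e-05

Direction: forward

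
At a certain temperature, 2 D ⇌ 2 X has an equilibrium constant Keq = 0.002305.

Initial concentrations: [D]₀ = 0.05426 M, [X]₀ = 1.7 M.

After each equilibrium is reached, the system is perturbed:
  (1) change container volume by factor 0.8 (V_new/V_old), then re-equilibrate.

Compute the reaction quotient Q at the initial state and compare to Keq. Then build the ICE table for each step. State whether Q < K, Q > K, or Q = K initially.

Q₀ = 981.6; Q > K (proceeds reverse)

Q₀ = 981.6 vs Keq = 0.002305 ⇒ Q>K, reverse
Step 1:
                  D         X
  init      0.05426       1.7
  Δ            1.62     -1.62
  eq          1.674   0.08036
  solve Keq expr → x = -0.8098; check Q = 0.002305
Then change container volume by factor 0.8 (V_new/V_old).
Step 2:
                  D         X
  init        2.092    0.1005
  Δ               0         0
  eq          2.092    0.1005
  solve Keq expr → x = 0; check Q = 0.002305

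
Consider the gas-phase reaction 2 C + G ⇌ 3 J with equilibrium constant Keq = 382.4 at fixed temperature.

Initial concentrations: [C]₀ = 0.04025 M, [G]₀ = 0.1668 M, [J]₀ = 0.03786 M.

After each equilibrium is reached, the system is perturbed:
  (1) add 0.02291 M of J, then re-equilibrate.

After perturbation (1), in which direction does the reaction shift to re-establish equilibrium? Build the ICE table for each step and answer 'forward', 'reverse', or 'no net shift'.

Q₀ = 0.2008 vs Keq = 382.4 ⇒ Q<K, forward
Step 1:
                   C          G          J
  Initial    0.04025     0.1668    0.03786
  Change    -0.03651   -0.01825    0.05476
  Equil      0.00374     0.1485    0.09262
  solve Keq expr → x = 0.01825; check Q = 382.4
Then add 0.02291 M of J.
Step 2:
                   C          G          J
  Initial    0.00374     0.1485     0.1155
  Change    0.001325 6.6254e-04  -0.001988
  Equil     0.005065     0.1492     0.1135
  solve Keq expr → x = -6.6254e-04; check Q = 382.4

Direction: reverse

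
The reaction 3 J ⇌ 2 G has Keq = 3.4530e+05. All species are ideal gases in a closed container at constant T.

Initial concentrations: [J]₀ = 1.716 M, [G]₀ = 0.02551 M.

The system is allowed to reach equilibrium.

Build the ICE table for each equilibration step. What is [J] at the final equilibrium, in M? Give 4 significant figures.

[J]_eq = 0.01573 M

Q₀ = 1.2879e-04 vs Keq = 3.4530e+05 ⇒ Q<K, forward
Step 1:
                   J          G
  I            1.716    0.02551
  C             -1.7      1.134
  E          0.01573      1.159
  solve Keq expr → x = 0.5668; check Q = 3.4530e+05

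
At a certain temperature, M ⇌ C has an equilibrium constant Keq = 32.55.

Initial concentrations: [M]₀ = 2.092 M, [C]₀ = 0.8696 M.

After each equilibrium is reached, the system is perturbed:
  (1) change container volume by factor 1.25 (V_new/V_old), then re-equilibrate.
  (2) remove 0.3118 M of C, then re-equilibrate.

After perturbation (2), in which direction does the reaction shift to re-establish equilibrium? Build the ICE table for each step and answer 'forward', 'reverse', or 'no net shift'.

Q₀ = 0.4157 vs Keq = 32.55 ⇒ Q<K, forward
Step 1:
                    M           C
  Initial       2.092      0.8696
  Change       -2.004       2.004
  Equil       0.08827       2.873
  solve Keq expr → x = 2.004; check Q = 32.55
Then change container volume by factor 1.25 (V_new/V_old).
Step 2:
                    M           C
  Initial     0.07062       2.299
  Change            0           0
  Equil       0.07062       2.299
  solve Keq expr → x = 0; check Q = 32.55
Then remove 0.3118 M of C.
Step 3:
                    M           C
  Initial     0.07062       1.987
  Change    -0.009294    0.009294
  Equil       0.06133       1.996
  solve Keq expr → x = 0.009294; check Q = 32.55

Direction: forward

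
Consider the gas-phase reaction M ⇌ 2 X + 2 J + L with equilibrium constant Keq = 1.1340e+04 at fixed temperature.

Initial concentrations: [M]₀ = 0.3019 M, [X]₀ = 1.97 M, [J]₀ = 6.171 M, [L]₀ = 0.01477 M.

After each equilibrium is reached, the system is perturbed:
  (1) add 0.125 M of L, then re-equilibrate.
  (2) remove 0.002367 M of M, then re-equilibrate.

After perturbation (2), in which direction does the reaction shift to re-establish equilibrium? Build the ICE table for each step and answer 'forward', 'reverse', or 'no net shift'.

Direction: reverse

Q₀ = 7.23 vs Keq = 1.1340e+04 ⇒ Q<K, forward
Step 1:
                    M           X           J           L
  Initial      0.3019        1.97       6.171     0.01477
  Change      -0.2938      0.5875      0.5875      0.2938
  Equil      0.008129       2.558       6.759      0.3085
  solve Keq expr → x = 0.2938; check Q = 1.1340e+04
Then add 0.125 M of L.
Step 2:
                    M           X           J           L
  Initial    0.008129       2.558       6.759      0.4335
  Change     0.003134   -0.006269   -0.006269   -0.003134
  Equil       0.01126       2.551       6.752      0.4304
  solve Keq expr → x = -0.003134; check Q = 1.1340e+04
Then remove 0.002367 M of M.
Step 3:
                    M           X           J           L
  Initial    0.008897       2.551       6.752      0.4304
  Change     0.002254   -0.004507   -0.004507   -0.002254
  Equil       0.01115       2.547       6.748      0.4282
  solve Keq expr → x = -0.002254; check Q = 1.1340e+04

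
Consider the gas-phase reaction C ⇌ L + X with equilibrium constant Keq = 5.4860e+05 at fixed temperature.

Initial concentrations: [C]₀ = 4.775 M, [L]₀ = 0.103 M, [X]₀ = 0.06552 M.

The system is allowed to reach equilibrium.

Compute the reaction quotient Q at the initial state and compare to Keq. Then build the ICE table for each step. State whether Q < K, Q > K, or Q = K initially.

Q₀ = 0.001413 vs Keq = 5.4860e+05 ⇒ Q<K, forward
Step 1:
                    C           L           X
  I             4.775       0.103     0.06552
  C            -4.775       4.775       4.775
  E        4.3040e-05       4.878        4.84
  solve Keq expr → x = 4.775; check Q = 5.4860e+05

Q₀ = 0.001413; Q < K (proceeds forward)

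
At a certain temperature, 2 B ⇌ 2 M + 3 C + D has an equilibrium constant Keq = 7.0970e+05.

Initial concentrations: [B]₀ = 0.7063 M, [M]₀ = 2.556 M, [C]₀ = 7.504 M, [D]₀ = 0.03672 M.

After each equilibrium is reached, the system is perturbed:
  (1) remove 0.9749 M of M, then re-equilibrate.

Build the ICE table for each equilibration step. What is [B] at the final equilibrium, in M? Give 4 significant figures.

[B]_eq = 0.04022 M

Q₀ = 203.2 vs Keq = 7.0970e+05 ⇒ Q<K, forward
Step 1:
                  B         M         C         D
  I          0.7063     2.556     7.504   0.03672
  C         -0.6498    0.6498    0.9747    0.3249
  E          0.0565     3.206     8.479    0.3616
  solve Keq expr → x = 0.3249; check Q = 7.0970e+05
Then remove 0.9749 M of M.
Step 2:
                  B         M         C         D
  I          0.0565     2.231     8.479    0.3616
  C        -0.01628   0.01628   0.02442  0.008139
  E         0.04022     2.247     8.503    0.3698
  solve Keq expr → x = 0.008139; check Q = 7.0970e+05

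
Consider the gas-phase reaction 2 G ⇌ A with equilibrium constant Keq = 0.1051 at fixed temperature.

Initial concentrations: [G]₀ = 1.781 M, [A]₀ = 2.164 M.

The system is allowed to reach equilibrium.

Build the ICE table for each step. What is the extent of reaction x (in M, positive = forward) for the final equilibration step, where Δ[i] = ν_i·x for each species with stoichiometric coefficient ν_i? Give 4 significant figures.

x = -0.8664 M

Q₀ = 0.6822 vs Keq = 0.1051 ⇒ Q>K, reverse
Step 1:
                   G          A
  I            1.781      2.164
  C            1.733    -0.8664
  E            3.514      1.298
  solve Keq expr → x = -0.8664; check Q = 0.1051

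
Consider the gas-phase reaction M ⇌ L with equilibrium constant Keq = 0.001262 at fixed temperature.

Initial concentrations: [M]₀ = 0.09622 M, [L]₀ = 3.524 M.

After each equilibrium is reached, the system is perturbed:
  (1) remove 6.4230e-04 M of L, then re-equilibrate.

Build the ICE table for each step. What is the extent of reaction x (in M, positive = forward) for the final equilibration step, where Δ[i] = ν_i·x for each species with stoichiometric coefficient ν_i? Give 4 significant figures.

x = 6.4149e-04 M

Q₀ = 36.62 vs Keq = 0.001262 ⇒ Q>K, reverse
Step 1:
                   M          L
  I          0.09622      3.524
  C            3.519     -3.519
  E            3.616   0.004563
  solve Keq expr → x = -3.519; check Q = 0.001262
Then remove 6.4230e-04 M of L.
Step 2:
                   M          L
  I            3.616   0.003921
  C       -6.4149e-04 6.4149e-04
  E            3.615   0.004562
  solve Keq expr → x = 6.4149e-04; check Q = 0.001262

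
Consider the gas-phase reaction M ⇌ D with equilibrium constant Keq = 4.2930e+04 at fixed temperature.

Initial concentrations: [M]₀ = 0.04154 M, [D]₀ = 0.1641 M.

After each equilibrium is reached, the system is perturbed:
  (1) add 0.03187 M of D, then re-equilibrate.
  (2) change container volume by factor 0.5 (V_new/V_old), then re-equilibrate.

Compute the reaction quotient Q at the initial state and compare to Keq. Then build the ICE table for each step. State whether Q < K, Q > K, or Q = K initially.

Q₀ = 3.95 vs Keq = 4.2930e+04 ⇒ Q<K, forward
Step 1:
                   M          D
  Initial    0.04154     0.1641
  Change    -0.04154    0.04154
  Equil   4.7900e-06     0.2056
  solve Keq expr → x = 0.04154; check Q = 4.2930e+04
Then add 0.03187 M of D.
Step 2:
                   M          D
  Initial 4.7900e-06     0.2375
  Change  7.4235e-07 -7.4235e-07
  Equil   5.5324e-06     0.2375
  solve Keq expr → x = -7.4235e-07; check Q = 4.2930e+04
Then change container volume by factor 0.5 (V_new/V_old).
Step 3:
                   M          D
  Initial 1.1065e-05      0.475
  Change           0          0
  Equil   1.1065e-05      0.475
  solve Keq expr → x = 0; check Q = 4.2930e+04

Q₀ = 3.95; Q < K (proceeds forward)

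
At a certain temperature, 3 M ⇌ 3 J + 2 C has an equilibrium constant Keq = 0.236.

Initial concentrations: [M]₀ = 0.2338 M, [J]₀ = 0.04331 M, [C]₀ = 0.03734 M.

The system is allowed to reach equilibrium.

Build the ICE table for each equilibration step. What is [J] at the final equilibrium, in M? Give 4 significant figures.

[J]_eq = 0.1936 M

Q₀ = 8.8630e-06 vs Keq = 0.236 ⇒ Q<K, forward
Step 1:
                   M          J          C
  Initial     0.2338    0.04331    0.03734
  Change     -0.1503     0.1503     0.1002
  Equil      0.08349     0.1936     0.1375
  solve Keq expr → x = 0.0501; check Q = 0.236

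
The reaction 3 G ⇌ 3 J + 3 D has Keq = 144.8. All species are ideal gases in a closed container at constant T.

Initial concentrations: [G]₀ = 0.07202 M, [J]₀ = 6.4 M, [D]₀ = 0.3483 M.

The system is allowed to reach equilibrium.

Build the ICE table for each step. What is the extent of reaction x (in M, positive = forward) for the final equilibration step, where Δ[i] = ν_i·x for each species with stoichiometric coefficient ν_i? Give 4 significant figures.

Q₀ = 2.9651e+04 vs Keq = 144.8 ⇒ Q>K, reverse
Step 1:
                    G           J           D
  I           0.07202         6.4      0.3483
  C            0.1563     -0.1563     -0.1563
  E            0.2283       6.244       0.192
  solve Keq expr → x = -0.0521; check Q = 144.8

x = -0.0521 M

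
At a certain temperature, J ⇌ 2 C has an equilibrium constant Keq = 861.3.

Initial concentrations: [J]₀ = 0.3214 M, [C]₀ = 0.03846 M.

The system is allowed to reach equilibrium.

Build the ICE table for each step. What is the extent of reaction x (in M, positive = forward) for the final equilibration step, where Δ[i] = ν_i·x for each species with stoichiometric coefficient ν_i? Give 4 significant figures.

Q₀ = 0.004602 vs Keq = 861.3 ⇒ Q<K, forward
Step 1:
                  J         C
  Initial    0.3214   0.03846
  Change    -0.3209    0.6417
  Equil   5.3716e-04    0.6802
  solve Keq expr → x = 0.3209; check Q = 861.3

x = 0.3209 M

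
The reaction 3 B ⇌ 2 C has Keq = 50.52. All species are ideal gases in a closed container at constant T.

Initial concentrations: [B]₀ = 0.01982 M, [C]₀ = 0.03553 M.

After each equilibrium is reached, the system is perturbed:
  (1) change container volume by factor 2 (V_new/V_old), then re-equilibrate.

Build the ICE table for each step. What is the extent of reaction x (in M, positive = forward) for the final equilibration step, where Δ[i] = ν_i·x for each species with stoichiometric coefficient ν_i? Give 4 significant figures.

Q₀ = 162.1 vs Keq = 50.52 ⇒ Q>K, reverse
Step 1:
                  B         C
  init      0.01982   0.03553
  Δ        0.006852 -0.004568
  eq        0.02667   0.03096
  solve Keq expr → x = -0.002284; check Q = 50.52
Then change container volume by factor 2 (V_new/V_old).
Step 2:
                  B         C
  init      0.01334   0.01548
  Δ        0.002325  -0.00155
  eq        0.01566   0.01393
  solve Keq expr → x = -7.7505e-04; check Q = 50.52

x = -7.7505e-04 M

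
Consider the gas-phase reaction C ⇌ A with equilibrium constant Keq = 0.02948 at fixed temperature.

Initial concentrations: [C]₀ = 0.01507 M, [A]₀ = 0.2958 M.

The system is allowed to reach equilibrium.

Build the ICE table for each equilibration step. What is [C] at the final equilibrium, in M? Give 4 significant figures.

[C]_eq = 0.302 M

Q₀ = 19.63 vs Keq = 0.02948 ⇒ Q>K, reverse
Step 1:
                  C         A
  init      0.01507    0.2958
  Δ          0.2869   -0.2869
  eq          0.302  0.008902
  solve Keq expr → x = -0.2869; check Q = 0.02948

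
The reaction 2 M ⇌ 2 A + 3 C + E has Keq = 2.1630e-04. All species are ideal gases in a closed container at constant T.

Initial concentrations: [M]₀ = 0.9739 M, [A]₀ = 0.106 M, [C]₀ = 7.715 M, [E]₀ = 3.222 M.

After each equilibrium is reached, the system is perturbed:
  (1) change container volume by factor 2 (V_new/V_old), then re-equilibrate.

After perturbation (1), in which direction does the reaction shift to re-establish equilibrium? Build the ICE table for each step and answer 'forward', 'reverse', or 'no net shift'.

Direction: forward

Q₀ = 17.53 vs Keq = 2.1630e-04 ⇒ Q>K, reverse
Step 1:
                   M          A          C          E
  init        0.9739      0.106      7.715      3.222
  Δ           0.1056    -0.1056    -0.1584   -0.05279
  eq           1.079 4.2931e-04      7.557      3.169
  solve Keq expr → x = -0.05279; check Q = 2.1630e-04
Then change container volume by factor 2 (V_new/V_old).
Step 2:
                   M          A          C          E
  init        0.5397 2.1465e-04      3.778      1.585
  Δ       -6.4253e-04 6.4253e-04 9.6379e-04 3.2126e-04
  eq          0.5391 8.5718e-04      3.779      1.585
  solve Keq expr → x = 3.2126e-04; check Q = 2.1630e-04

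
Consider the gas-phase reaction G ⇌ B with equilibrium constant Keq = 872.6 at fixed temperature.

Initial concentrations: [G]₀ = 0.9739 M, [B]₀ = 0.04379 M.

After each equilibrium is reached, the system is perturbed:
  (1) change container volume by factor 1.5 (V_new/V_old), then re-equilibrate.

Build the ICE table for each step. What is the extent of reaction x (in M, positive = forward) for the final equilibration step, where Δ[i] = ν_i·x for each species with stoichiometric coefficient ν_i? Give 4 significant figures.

Q₀ = 0.04496 vs Keq = 872.6 ⇒ Q<K, forward
Step 1:
                   G          B
  I           0.9739    0.04379
  C          -0.9727     0.9727
  E         0.001165      1.017
  solve Keq expr → x = 0.9727; check Q = 872.6
Then change container volume by factor 1.5 (V_new/V_old).
Step 2:
                   G          B
  I       7.7663e-04     0.6777
  C                0          0
  E       7.7663e-04     0.6777
  solve Keq expr → x = 0; check Q = 872.6

x = 0 M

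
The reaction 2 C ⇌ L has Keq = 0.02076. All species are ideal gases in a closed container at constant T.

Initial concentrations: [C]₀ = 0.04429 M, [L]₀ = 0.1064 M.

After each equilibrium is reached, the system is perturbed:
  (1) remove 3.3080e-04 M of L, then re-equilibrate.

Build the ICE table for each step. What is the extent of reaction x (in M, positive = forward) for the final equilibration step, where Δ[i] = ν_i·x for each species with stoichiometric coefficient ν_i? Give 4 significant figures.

x = 3.2396e-04 M

Q₀ = 54.24 vs Keq = 0.02076 ⇒ Q>K, reverse
Step 1:
                   C          L
  I          0.04429     0.1064
  C           0.2101    -0.1051
  E           0.2544   0.001344
  solve Keq expr → x = -0.1051; check Q = 0.02076
Then remove 3.3080e-04 M of L.
Step 2:
                   C          L
  I           0.2544   0.001013
  C       -6.4793e-04 3.2396e-04
  E           0.2538   0.001337
  solve Keq expr → x = 3.2396e-04; check Q = 0.02076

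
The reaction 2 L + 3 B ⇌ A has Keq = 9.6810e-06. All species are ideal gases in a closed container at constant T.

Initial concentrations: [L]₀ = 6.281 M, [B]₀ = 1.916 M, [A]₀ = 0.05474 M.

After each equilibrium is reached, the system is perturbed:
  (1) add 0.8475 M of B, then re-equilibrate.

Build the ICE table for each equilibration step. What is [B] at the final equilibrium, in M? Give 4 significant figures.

Q₀ = 1.9727e-04 vs Keq = 9.6810e-06 ⇒ Q>K, reverse
Step 1:
                    L           B           A
  init          6.281       1.916     0.05474
  Δ            0.1025      0.1537    -0.05124
  eq            6.383        2.07    0.003498
  solve Keq expr → x = -0.05124; check Q = 9.6810e-06
Then add 0.8475 M of B.
Step 2:
                    L           B           A
  init          6.383       2.917    0.003498
  Δ          -0.01215    -0.01823    0.006077
  eq            6.371       2.899    0.009575
  solve Keq expr → x = 0.006077; check Q = 9.6810e-06

[B]_eq = 2.899 M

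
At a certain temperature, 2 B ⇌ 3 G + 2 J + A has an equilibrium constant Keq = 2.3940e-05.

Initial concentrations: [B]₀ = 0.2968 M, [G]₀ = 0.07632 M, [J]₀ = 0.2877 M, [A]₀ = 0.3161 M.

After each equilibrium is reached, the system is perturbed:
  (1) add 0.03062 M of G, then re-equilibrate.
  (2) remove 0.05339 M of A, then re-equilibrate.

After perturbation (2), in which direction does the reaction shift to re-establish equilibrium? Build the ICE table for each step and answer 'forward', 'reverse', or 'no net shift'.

Q₀ = 1.3204e-04 vs Keq = 2.3940e-05 ⇒ Q>K, reverse
Step 1:
                   B          G          J          A
  init        0.2968    0.07632     0.2877     0.3161
  Δ          0.01913   -0.02869   -0.01913  -0.009563
  eq          0.3159    0.04763     0.2686     0.3065
  solve Keq expr → x = -0.009563; check Q = 2.3940e-05
Then add 0.03062 M of G.
Step 2:
                   B          G          J          A
  init        0.3159    0.07825     0.2686     0.3065
  Δ          0.01742   -0.02613   -0.01742   -0.00871
  eq          0.3333    0.05212     0.2512     0.2978
  solve Keq expr → x = -0.00871; check Q = 2.3940e-05
Then remove 0.05339 M of A.
Step 3:
                   B          G          J          A
  init        0.3333    0.05212     0.2512     0.2444
  Δ        -0.001976   0.002964   0.001976 9.8816e-04
  eq          0.3314    0.05509     0.2531     0.2454
  solve Keq expr → x = 9.8816e-04; check Q = 2.3940e-05

Direction: forward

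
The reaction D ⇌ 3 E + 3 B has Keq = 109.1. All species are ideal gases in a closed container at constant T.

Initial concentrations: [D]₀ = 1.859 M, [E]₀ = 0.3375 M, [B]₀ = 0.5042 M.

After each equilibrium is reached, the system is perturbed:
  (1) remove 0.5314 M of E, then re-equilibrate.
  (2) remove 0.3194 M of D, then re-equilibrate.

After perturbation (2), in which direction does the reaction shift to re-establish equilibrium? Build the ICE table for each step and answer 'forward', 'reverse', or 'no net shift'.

Direction: reverse

Q₀ = 0.002651 vs Keq = 109.1 ⇒ Q<K, forward
Step 1:
                   D          E          B
  Initial      1.859     0.3375     0.5042
  Change     -0.6158      1.847      1.847
  Equil        1.243      2.185      2.352
  solve Keq expr → x = 0.6158; check Q = 109.1
Then remove 0.5314 M of E.
Step 2:
                   D          E          B
  Initial      1.243      1.653      2.352
  Change    -0.08789     0.2637     0.2637
  Equil        1.155      1.917      2.615
  solve Keq expr → x = 0.08789; check Q = 109.1
Then remove 0.3194 M of D.
Step 3:
                   D          E          B
  Initial     0.8359      1.917      2.615
  Change     0.03404    -0.1021    -0.1021
  Equil         0.87      1.815      2.513
  solve Keq expr → x = -0.03404; check Q = 109.1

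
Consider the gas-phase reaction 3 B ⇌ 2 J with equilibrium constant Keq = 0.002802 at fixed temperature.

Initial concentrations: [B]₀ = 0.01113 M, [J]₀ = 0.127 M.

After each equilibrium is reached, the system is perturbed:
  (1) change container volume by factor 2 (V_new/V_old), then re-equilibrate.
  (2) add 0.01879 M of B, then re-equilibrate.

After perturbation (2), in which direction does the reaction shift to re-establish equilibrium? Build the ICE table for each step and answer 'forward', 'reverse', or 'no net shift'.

Direction: forward

Q₀ = 1.1698e+04 vs Keq = 0.002802 ⇒ Q>K, reverse
Step 1:
                   B          J
  I          0.01113      0.127
  C           0.1837    -0.1224
  E           0.1948   0.004551
  solve Keq expr → x = -0.06122; check Q = 0.002802
Then change container volume by factor 2 (V_new/V_old).
Step 2:
                   B          J
  I           0.0974   0.002276
  C       9.6385e-04 -6.4257e-04
  E          0.09837   0.001633
  solve Keq expr → x = -3.2128e-04; check Q = 0.002802
Then add 0.01879 M of B.
Step 3:
                   B          J
  I           0.1172   0.001633
  C       -7.0568e-04 4.7045e-04
  E           0.1164   0.002103
  solve Keq expr → x = 2.3523e-04; check Q = 0.002802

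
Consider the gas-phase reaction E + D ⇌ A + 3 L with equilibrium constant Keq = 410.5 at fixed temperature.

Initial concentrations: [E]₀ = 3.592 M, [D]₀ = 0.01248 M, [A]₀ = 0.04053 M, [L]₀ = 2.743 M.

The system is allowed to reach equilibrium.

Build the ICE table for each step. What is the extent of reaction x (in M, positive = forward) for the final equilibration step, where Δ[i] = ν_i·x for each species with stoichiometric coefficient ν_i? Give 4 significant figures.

Q₀ = 18.66 vs Keq = 410.5 ⇒ Q<K, forward
Step 1:
                  E         D         A         L
  init        3.592   0.01248   0.04053     2.743
  Δ        -0.01172  -0.01172   0.01172   0.03515
  eq           3.58 7.6226e-04   0.05225     2.778
  solve Keq expr → x = 0.01172; check Q = 410.5

x = 0.01172 M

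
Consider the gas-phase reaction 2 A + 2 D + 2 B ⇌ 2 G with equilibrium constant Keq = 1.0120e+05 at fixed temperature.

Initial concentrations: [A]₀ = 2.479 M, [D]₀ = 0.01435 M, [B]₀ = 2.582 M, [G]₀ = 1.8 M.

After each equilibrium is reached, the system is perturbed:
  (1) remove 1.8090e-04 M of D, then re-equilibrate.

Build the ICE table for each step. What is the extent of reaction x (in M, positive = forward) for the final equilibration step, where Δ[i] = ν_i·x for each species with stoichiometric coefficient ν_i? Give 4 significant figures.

x = -9.0341e-05 M

Q₀ = 384 vs Keq = 1.0120e+05 ⇒ Q<K, forward
Step 1:
                   A          D          B          G
  I            2.479    0.01435      2.582        1.8
  C         -0.01345   -0.01345   -0.01345    0.01345
  E            2.466 9.0015e-04      2.569      1.813
  solve Keq expr → x = 0.006725; check Q = 1.0120e+05
Then remove 1.8090e-04 M of D.
Step 2:
                   A          D          B          G
  I            2.466 7.1925e-04      2.569      1.813
  C       1.8068e-04 1.8068e-04 1.8068e-04 -1.8068e-04
  E            2.466 8.9993e-04      2.569      1.813
  solve Keq expr → x = -9.0341e-05; check Q = 1.0120e+05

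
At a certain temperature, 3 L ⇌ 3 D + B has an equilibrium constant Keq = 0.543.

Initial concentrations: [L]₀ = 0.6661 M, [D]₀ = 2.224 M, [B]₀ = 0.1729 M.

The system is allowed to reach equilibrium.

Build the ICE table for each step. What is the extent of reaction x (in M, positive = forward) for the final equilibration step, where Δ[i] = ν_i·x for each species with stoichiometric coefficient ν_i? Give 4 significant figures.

x = -0.1021 M

Q₀ = 6.435 vs Keq = 0.543 ⇒ Q>K, reverse
Step 1:
                    L           D           B
  I            0.6661       2.224      0.1729
  C            0.3063     -0.3063     -0.1021
  E            0.9724       1.918      0.0708
  solve Keq expr → x = -0.1021; check Q = 0.543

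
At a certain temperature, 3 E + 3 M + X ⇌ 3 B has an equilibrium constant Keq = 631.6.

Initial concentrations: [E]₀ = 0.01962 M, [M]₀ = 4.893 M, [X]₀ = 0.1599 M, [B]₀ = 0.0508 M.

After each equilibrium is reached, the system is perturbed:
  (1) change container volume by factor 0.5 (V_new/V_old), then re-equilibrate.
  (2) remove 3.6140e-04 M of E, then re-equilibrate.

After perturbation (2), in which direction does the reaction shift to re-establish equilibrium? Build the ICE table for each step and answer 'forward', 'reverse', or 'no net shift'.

Q₀ = 0.9267 vs Keq = 631.6 ⇒ Q<K, forward
Step 1:
                  E         M         X         B
  init      0.01962     4.893    0.1599    0.0508
  Δ        -0.01662  -0.01662 -0.005539   0.01662
  eq       0.003004     4.876    0.1544   0.06742
  solve Keq expr → x = 0.005539; check Q = 631.6
Then change container volume by factor 0.5 (V_new/V_old).
Step 2:
                  E         M         X         B
  init     0.006008     9.753    0.3087    0.1348
  Δ       -0.003557 -0.003557 -0.001186  0.003557
  eq       0.002451     9.749    0.3075    0.1384
  solve Keq expr → x = 0.001186; check Q = 631.6
Then remove 3.6140e-04 M of E.
Step 3:
                  E         M         X         B
  init      0.00209     9.749    0.3075    0.1384
  Δ       3.5472e-04 3.5472e-04 1.1824e-04 -3.5472e-04
  eq       0.002444      9.75    0.3077     0.138
  solve Keq expr → x = -1.1824e-04; check Q = 631.6

Direction: reverse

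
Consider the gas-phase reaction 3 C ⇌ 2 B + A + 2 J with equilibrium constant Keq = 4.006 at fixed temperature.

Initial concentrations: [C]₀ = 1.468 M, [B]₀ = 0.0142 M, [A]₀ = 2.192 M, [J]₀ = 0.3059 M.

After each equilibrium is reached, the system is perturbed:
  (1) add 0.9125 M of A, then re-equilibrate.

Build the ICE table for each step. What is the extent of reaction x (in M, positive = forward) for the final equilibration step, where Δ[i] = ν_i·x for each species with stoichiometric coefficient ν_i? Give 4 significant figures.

x = -0.01169 M

Q₀ = 1.3074e-05 vs Keq = 4.006 ⇒ Q<K, forward
Step 1:
                   C          B          A          J
  I            1.468     0.0142      2.192     0.3059
  C          -0.8945     0.5963     0.2982     0.5963
  E           0.5735     0.6105       2.49     0.9022
  solve Keq expr → x = 0.2982; check Q = 4.006
Then add 0.9125 M of A.
Step 2:
                   C          B          A          J
  I           0.5735     0.6105      3.403     0.9022
  C          0.03508   -0.02339   -0.01169   -0.02339
  E           0.6086     0.5872      3.391     0.8789
  solve Keq expr → x = -0.01169; check Q = 4.006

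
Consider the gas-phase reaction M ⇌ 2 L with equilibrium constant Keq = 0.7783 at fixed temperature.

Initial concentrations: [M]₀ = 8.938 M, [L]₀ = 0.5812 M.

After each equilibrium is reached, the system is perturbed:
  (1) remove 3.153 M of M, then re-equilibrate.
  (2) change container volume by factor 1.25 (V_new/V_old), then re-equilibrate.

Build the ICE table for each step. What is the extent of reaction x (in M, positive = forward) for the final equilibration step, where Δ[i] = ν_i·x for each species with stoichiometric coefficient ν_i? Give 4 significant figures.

x = 0.08459 M

Q₀ = 0.03779 vs Keq = 0.7783 ⇒ Q<K, forward
Step 1:
                  M         L
  I           8.938    0.5812
  C         -0.9557     1.911
  E           7.982     2.493
  solve Keq expr → x = 0.9557; check Q = 0.7783
Then remove 3.153 M of M.
Step 2:
                  M         L
  I           4.829     2.493
  C          0.2519   -0.5039
  E           5.081     1.989
  solve Keq expr → x = -0.2519; check Q = 0.7783
Then change container volume by factor 1.25 (V_new/V_old).
Step 3:
                  M         L
  I           4.065     1.591
  C        -0.08459    0.1692
  E            3.98      1.76
  solve Keq expr → x = 0.08459; check Q = 0.7783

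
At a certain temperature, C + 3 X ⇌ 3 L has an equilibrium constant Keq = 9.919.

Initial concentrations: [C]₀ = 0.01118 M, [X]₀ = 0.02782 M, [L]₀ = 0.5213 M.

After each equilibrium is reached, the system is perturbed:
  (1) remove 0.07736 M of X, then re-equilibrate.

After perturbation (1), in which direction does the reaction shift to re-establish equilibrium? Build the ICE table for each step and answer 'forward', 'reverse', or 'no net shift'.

Direction: reverse

Q₀ = 5.8850e+05 vs Keq = 9.919 ⇒ Q>K, reverse
Step 1:
                  C         X         L
  Initial   0.01118   0.02782    0.5213
  Change    0.08325    0.2497   -0.2497
  Equil     0.09443    0.2776    0.2716
  solve Keq expr → x = -0.08325; check Q = 9.919
Then remove 0.07736 M of X.
Step 2:
                  C         X         L
  Initial   0.09443    0.2002    0.2716
  Change    0.01127   0.03382  -0.03382
  Equil      0.1057     0.234    0.2377
  solve Keq expr → x = -0.01127; check Q = 9.919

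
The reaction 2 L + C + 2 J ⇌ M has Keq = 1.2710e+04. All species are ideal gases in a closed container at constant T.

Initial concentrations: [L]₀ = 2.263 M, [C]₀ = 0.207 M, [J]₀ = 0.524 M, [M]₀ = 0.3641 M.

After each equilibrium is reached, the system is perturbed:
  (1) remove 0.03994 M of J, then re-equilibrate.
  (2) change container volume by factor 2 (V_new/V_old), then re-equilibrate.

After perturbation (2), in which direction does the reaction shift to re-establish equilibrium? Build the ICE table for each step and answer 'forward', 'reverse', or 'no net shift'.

Direction: reverse

Q₀ = 1.251 vs Keq = 1.2710e+04 ⇒ Q<K, forward
Step 1:
                  L         C         J         M
  init        2.263     0.207     0.524    0.3641
  Δ         -0.4119    -0.206   -0.4119     0.206
  eq          1.851  0.001042    0.1121    0.5701
  solve Keq expr → x = 0.206; check Q = 1.2710e+04
Then remove 0.03994 M of J.
Step 2:
                  L         C         J         M
  init        1.851  0.001042   0.07214    0.5701
  Δ        0.002581   0.00129  0.002581  -0.00129
  eq          1.854  0.002332   0.07472    0.5688
  solve Keq expr → x = -0.00129; check Q = 1.2710e+04
Then change container volume by factor 2 (V_new/V_old).
Step 3:
                  L         C         J         M
  init       0.9268  0.001166   0.03736    0.2844
  Δ         0.01533  0.007666   0.01533 -0.007666
  eq         0.9422  0.008833    0.0527    0.2767
  solve Keq expr → x = -0.007666; check Q = 1.2710e+04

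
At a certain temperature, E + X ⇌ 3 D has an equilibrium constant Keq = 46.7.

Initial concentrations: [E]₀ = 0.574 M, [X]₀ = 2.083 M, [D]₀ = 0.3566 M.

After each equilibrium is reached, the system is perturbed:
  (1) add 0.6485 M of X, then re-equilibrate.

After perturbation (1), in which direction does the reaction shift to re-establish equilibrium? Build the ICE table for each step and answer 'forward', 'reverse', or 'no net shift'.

Q₀ = 0.03793 vs Keq = 46.7 ⇒ Q<K, forward
Step 1:
                    E           X           D
  Initial       0.574       2.083      0.3566
  Change      -0.4914     -0.4914       1.474
  Equil       0.08257       1.592       1.831
  solve Keq expr → x = 0.4914; check Q = 46.7
Then add 0.6485 M of X.
Step 2:
                    E           X           D
  Initial     0.08257        2.24       1.831
  Change     -0.01803    -0.01803     0.05409
  Equil       0.06454       2.222       1.885
  solve Keq expr → x = 0.01803; check Q = 46.7

Direction: forward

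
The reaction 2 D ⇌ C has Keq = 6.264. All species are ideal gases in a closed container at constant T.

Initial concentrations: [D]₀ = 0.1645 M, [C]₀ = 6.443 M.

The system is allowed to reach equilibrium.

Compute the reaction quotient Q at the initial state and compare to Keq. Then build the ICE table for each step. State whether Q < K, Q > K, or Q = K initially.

Q₀ = 238.1 vs Keq = 6.264 ⇒ Q>K, reverse
Step 1:
                  D         C
  I          0.1645     6.443
  C           0.817   -0.4085
  E          0.9815     6.034
  solve Keq expr → x = -0.4085; check Q = 6.264

Q₀ = 238.1; Q > K (proceeds reverse)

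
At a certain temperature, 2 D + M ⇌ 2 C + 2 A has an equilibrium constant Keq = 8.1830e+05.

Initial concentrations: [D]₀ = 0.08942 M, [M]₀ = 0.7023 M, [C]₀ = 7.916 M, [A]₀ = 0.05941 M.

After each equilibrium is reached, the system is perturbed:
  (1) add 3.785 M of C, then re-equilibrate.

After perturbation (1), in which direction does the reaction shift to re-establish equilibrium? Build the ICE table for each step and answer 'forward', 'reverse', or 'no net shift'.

Q₀ = 39.39 vs Keq = 8.1830e+05 ⇒ Q<K, forward
Step 1:
                  D         M         C         A
  I         0.08942    0.7023     7.916   0.05941
  C        -0.08781  -0.04391   0.08781   0.08781
  E        0.001605    0.6584     8.004    0.1472
  solve Keq expr → x = 0.04391; check Q = 8.1830e+05
Then add 3.785 M of C.
Step 2:
                  D         M         C         A
  I        0.001605    0.6584     11.79    0.1472
  C       7.4638e-04 3.7319e-04 -7.4638e-04 -7.4638e-04
  E        0.002352    0.6588     11.79    0.1465
  solve Keq expr → x = -3.7319e-04; check Q = 8.1830e+05

Direction: reverse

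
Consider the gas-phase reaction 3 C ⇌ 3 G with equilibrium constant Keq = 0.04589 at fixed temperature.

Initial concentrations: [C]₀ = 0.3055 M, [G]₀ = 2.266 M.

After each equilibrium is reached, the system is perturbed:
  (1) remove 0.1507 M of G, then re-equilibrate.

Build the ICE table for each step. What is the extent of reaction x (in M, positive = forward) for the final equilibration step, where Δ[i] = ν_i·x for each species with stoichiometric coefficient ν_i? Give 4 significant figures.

Q₀ = 408.1 vs Keq = 0.04589 ⇒ Q>K, reverse
Step 1:
                  C         G
  Initial    0.3055     2.266
  Change      1.588    -1.588
  Equil       1.894    0.6779
  solve Keq expr → x = -0.5294; check Q = 0.04589
Then remove 0.1507 M of G.
Step 2:
                  C         G
  Initial     1.894    0.5272
  Change     -0.111     0.111
  Equil       1.783    0.6382
  solve Keq expr → x = 0.03699; check Q = 0.04589

x = 0.03699 M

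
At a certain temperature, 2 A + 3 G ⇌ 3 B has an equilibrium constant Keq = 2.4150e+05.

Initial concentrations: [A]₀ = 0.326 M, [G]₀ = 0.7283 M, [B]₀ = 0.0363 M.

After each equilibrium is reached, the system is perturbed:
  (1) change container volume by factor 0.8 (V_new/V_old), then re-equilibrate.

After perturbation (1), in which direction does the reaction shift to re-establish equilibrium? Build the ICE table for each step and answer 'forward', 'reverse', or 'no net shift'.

Q₀ = 0.001165 vs Keq = 2.4150e+05 ⇒ Q<K, forward
Step 1:
                  A         G         B
  init        0.326    0.7283    0.0363
  Δ         -0.3199   -0.4799    0.4799
  eq       0.006094    0.2484    0.5162
  solve Keq expr → x = 0.16; check Q = 2.4150e+05
Then change container volume by factor 0.8 (V_new/V_old).
Step 2:
                  A         G         B
  init     0.007617    0.3106    0.6452
  Δ       -0.001429 -0.002144  0.002144
  eq       0.006188    0.3084    0.6473
  solve Keq expr → x = 7.1454e-04; check Q = 2.4150e+05

Direction: forward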